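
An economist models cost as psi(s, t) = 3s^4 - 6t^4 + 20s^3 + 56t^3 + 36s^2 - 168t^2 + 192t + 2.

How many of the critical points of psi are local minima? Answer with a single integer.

2

psi separates as a function of s plus a function of t, so ∇psi=0 decouples.
∂psi/∂s = 12s(s + 2)(s + 3) = 0 at s ∈ {-3, -2, 0}; ∂psi/∂t = -24(t - 4)(t - 2)(t - 1) = 0 at t ∈ {1, 2, 4}.
The Hessian is diagonal: diag(psi_ss, psi_tt). Second derivatives: psi_ss(-3)=36, psi_ss(-2)=-24, psi_ss(0)=72; psi_tt(1)=-72, psi_tt(2)=48, psi_tt(4)=-144.
Local minima occur where both diagonal entries positive: (-3, 2), (0, 2). Count: 2.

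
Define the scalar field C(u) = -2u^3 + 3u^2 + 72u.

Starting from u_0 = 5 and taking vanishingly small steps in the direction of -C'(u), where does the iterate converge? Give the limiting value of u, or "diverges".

C'(u) = -6(u - 4)(u + 3), so C'(5) = -48.
Gradient descent moves in the -C' direction, i.e. u is increasing.
There is no critical point above u=5, and C' keeps the same sign, so the iterate runs off to +∞.

diverges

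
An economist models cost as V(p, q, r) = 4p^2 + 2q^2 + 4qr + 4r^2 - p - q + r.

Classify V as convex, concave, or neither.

convex

V is quadratic, so its Hessian is the constant matrix H = [[8, 0, 0], [0, 4, 4], [0, 4, 8]].
Leading principal minors: 8, 32, 128.
All positive ⇒ H ≻ 0 ⇒ convex.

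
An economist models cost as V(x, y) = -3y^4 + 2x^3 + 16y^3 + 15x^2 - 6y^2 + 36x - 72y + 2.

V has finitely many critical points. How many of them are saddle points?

3

V separates as a function of x plus a function of y, so ∇V=0 decouples.
∂V/∂x = 6(x + 2)(x + 3) = 0 at x ∈ {-3, -2}; ∂V/∂y = -12(y - 3)(y - 2)(y + 1) = 0 at y ∈ {-1, 2, 3}.
The Hessian is diagonal: diag(V_xx, V_yy). Second derivatives: V_xx(-3)=-6, V_xx(-2)=6; V_yy(-1)=-144, V_yy(2)=36, V_yy(3)=-48.
Saddle points occur where the two diagonal entries have opposite signs: (-3, 2), (-2, -1), (-2, 3). Count: 3.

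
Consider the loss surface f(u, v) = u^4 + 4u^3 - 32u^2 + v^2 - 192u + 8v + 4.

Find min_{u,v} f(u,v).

-780

f(u,v) separates as P(u) + Q(v) + 4, so its minimum is min P + min Q + 4.
P'(u) = 4(u - 4)(u + 3)(u + 4) vanishes at u ∈ {-4, -3, 4}; Q'(v) = 2v + 8 vanishes at v ∈ {-4}.
Local minima of P (where P''>0): P(-4)=256, P(4)=-768. Local minima of Q: Q(-4)=-16.
So the global minimum of f is P(4) + Q(-4) + 4 = -768 − 16 + 4 = -780, attained at (4, -4).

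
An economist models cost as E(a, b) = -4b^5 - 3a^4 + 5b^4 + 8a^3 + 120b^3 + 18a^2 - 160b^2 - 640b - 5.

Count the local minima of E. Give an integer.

E separates as a function of a plus a function of b, so ∇E=0 decouples.
∂E/∂a = -12a(a - 3)(a + 1) = 0 at a ∈ {-1, 0, 3}; ∂E/∂b = -20(b - 4)(b - 2)(b + 1)(b + 4) = 0 at b ∈ {-4, -1, 2, 4}.
The Hessian is diagonal: diag(E_aa, E_bb). Second derivatives: E_aa(-1)=-48, E_aa(0)=36, E_aa(3)=-144; E_bb(-4)=2880, E_bb(-1)=-900, E_bb(2)=720, E_bb(4)=-1600.
Local minima occur where both diagonal entries positive: (0, -4), (0, 2). Count: 2.

2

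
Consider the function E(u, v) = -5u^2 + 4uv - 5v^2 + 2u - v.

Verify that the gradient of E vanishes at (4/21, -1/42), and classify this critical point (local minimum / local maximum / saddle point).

∇E = (-10u + 4v + 2, 4u - 10v - 1); substituting (4/21, -1/42) gives ∇E = (0, 0), so (4/21, -1/42) is indeed a critical point.
The Hessian of E is constant: H = [[-10, 4], [4, -10]].
det(H) = (-10)·(-10) − 4² = 84.
det(H) > 0 and tr(H) = -20 < 0, so H is negative definite and the point is a local maximum.

local maximum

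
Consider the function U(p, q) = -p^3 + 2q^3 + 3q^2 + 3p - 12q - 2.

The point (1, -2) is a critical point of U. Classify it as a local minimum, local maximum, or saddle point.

The mixed partial ∂²U/∂p∂q is 0, so the Hessian at any point is diag(U_pp, U_qq) = diag(-6p, 6(2q + 1)).
At (1, -2): H = diag(-6, -18).
Both eigenvalues are negative, so H is negative definite: a local maximum.

local maximum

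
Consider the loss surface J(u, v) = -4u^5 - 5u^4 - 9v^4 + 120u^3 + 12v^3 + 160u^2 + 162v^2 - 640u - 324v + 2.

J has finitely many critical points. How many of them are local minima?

2

J separates as a function of u plus a function of v, so ∇J=0 decouples.
∂J/∂u = -20(u - 4)(u - 1)(u + 2)(u + 4) = 0 at u ∈ {-4, -2, 1, 4}; ∂J/∂v = -36(v - 3)(v - 1)(v + 3) = 0 at v ∈ {-3, 1, 3}.
The Hessian is diagonal: diag(J_uu, J_vv). Second derivatives: J_uu(-4)=1600, J_uu(-2)=-720, J_uu(1)=900, J_uu(4)=-2880; J_vv(-3)=-864, J_vv(1)=288, J_vv(3)=-432.
Local minima occur where both diagonal entries positive: (-4, 1), (1, 1). Count: 2.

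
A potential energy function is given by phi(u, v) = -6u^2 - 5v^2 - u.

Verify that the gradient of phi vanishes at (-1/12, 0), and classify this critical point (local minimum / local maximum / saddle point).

local maximum

∇phi = (-12u - 1, -10v); substituting (-1/12, 0) gives ∇phi = (0, 0), so (-1/12, 0) is indeed a critical point.
The Hessian of phi is constant: H = [[-12, 0], [0, -10]].
det(H) = (-12)·(-10) − 0² = 120.
det(H) > 0 and tr(H) = -22 < 0, so H is negative definite and the point is a local maximum.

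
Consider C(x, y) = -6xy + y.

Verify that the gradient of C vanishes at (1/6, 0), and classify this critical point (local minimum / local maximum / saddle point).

∇C = (-6y, -6x + 1); substituting (1/6, 0) gives ∇C = (0, 0), so (1/6, 0) is indeed a critical point.
The Hessian of C is constant: H = [[0, -6], [-6, 0]].
det(H) = 0·0 − (-6)² = -36.
Since det(H) < 0, H is indefinite and the critical point is a saddle point.

saddle point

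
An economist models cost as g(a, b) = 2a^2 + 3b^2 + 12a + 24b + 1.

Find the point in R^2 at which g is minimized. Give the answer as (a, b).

g(a,b) separates as P(a) + Q(b) + 1, so its minimum is min P + min Q + 1.
P'(a) = 4a + 12 vanishes at a ∈ {-3}; Q'(b) = 6b + 24 vanishes at b ∈ {-4}.
Local minima of P (where P''>0): P(-3)=-18. Local minima of Q: Q(-4)=-48.
So the global minimum of g is P(-3) + Q(-4) + 1 = -18 − 48 + 1 = -65, attained at (-3, -4).

(-3, -4)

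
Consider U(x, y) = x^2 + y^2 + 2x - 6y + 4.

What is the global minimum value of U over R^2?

U(x,y) separates as P(x) + Q(y) + 4, so its minimum is min P + min Q + 4.
P'(x) = 2x + 2 vanishes at x ∈ {-1}; Q'(y) = 2y - 6 vanishes at y ∈ {3}.
Local minima of P (where P''>0): P(-1)=-1. Local minima of Q: Q(3)=-9.
So the global minimum of U is P(-1) + Q(3) + 4 = -1 − 9 + 4 = -6, attained at (-1, 3).

-6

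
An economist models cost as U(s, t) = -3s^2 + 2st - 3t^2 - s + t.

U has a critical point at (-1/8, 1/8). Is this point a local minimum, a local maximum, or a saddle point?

The Hessian of U is constant: H = [[-6, 2], [2, -6]].
det(H) = (-6)·(-6) − 2² = 32.
det(H) > 0 and tr(H) = -12 < 0, so H is negative definite and the point is a local maximum.

local maximum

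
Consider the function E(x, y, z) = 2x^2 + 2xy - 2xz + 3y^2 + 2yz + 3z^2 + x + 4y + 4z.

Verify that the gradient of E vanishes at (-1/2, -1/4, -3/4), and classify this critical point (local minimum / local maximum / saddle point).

∇E = (4x + 2y - 2z + 1, 2x + 6y + 2z + 4, -2x + 2y + 6z + 4); substituting (-1/2, -1/4, -3/4) gives ∇E = (0, 0, 0), so (-1/2, -1/4, -3/4) is indeed a critical point.
The Hessian is constant: H = [[4, 2, -2], [2, 6, 2], [-2, 2, 6]].
Leading principal minors: Δ₁ = 4, Δ₂ = 20, Δ₃ = 64.
All leading minors are positive, so H is positive definite: a local minimum.

local minimum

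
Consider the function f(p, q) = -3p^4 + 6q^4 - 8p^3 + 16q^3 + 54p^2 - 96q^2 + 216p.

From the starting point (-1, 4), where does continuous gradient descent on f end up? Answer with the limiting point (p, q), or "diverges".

f is separable, so gradient descent decouples: p follows -∂f/∂p, q follows -∂f/∂q.
∂f/∂p = -12(p - 3)(p + 2)(p + 3); at p=-1 this is 96, so p decreases.
∂f/∂q = 24q(q - 2)(q + 4); at q=4 this is 1536, so q decreases.
p converges to its nearest critical value -2 (a local min of the p-part); q converges to 2. The iterate converges to (-2, 2).

(-2, 2)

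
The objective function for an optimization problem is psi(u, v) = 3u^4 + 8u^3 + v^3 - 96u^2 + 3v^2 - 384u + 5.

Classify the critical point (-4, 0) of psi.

local minimum

The mixed partial ∂²psi/∂u∂v is 0, so the Hessian at any point is diag(psi_uu, psi_vv) = diag(12(3u^2 + 4u - 16), 6(v + 1)).
At (-4, 0): H = diag(192, 6).
Both eigenvalues are positive, so H is positive definite: a local minimum.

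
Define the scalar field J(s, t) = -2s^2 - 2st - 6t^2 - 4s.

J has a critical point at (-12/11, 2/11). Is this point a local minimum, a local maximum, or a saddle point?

The Hessian of J is constant: H = [[-4, -2], [-2, -12]].
det(H) = (-4)·(-12) − (-2)² = 44.
det(H) > 0 and tr(H) = -16 < 0, so H is negative definite and the point is a local maximum.

local maximum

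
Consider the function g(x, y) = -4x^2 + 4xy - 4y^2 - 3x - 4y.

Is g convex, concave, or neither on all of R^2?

g is quadratic, so its Hessian is the constant matrix H = [[-8, 4], [4, -8]].
det(H) = 48, tr(H) = -16.
det(H) > 0 and tr(H) < 0, so H is negative definite everywhere: concave.

concave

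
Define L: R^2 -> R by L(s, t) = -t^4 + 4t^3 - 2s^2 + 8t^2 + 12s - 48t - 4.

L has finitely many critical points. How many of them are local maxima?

L separates as a function of s plus a function of t, so ∇L=0 decouples.
∂L/∂s = -4(s - 3) = 0 at s ∈ {3}; ∂L/∂t = -4(t - 3)(t - 2)(t + 2) = 0 at t ∈ {-2, 2, 3}.
The Hessian is diagonal: diag(L_ss, L_tt). Second derivatives: L_ss(3)=-4; L_tt(-2)=-80, L_tt(2)=16, L_tt(3)=-20.
Local maxima occur where both diagonal entries negative: (3, -2), (3, 3). Count: 2.

2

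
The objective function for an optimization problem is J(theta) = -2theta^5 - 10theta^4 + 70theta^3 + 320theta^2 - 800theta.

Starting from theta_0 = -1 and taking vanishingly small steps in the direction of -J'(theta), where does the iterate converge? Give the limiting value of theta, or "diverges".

1

J'(theta) = -10(theta - 4)(theta - 1)(theta + 4)(theta + 5), so J'(-1) = -1200.
Gradient descent moves in the -J' direction, i.e. theta is increasing.
The nearest critical point in that direction is theta = 1, where J'' = 900 > 0 (a local minimum). The iterate converges there.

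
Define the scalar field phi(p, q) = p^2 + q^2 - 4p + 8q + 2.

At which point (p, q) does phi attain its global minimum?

phi(p,q) separates as A(p) + B(q) + 2, so its minimum is min A + min B + 2.
A'(p) = 2p - 4 vanishes at p ∈ {2}; B'(q) = 2q + 8 vanishes at q ∈ {-4}.
Local minima of A (where A''>0): A(2)=-4. Local minima of B: B(-4)=-16.
So the global minimum of phi is A(2) + B(-4) + 2 = -4 − 16 + 2 = -18, attained at (2, -4).

(2, -4)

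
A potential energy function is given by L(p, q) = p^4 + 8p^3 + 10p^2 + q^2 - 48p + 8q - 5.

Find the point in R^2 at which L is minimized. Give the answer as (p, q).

L(p,q) separates as A(p) + B(q) − 5, so its minimum is min A + min B − 5.
A'(p) = 4(p - 1)(p + 3)(p + 4) vanishes at p ∈ {-4, -3, 1}; B'(q) = 2q + 8 vanishes at q ∈ {-4}.
Local minima of A (where A''>0): A(-4)=96, A(1)=-29. Local minima of B: B(-4)=-16.
So the global minimum of L is A(1) + B(-4) − 5 = -29 − 16 − 5 = -50, attained at (1, -4).

(1, -4)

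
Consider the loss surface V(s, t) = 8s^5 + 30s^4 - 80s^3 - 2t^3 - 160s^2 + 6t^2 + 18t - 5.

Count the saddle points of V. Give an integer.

4

V separates as a function of s plus a function of t, so ∇V=0 decouples.
∂V/∂s = 40s(s - 2)(s + 1)(s + 4) = 0 at s ∈ {-4, -1, 0, 2}; ∂V/∂t = -6(t - 3)(t + 1) = 0 at t ∈ {-1, 3}.
The Hessian is diagonal: diag(V_ss, V_tt). Second derivatives: V_ss(-4)=-2880, V_ss(-1)=360, V_ss(0)=-320, V_ss(2)=1440; V_tt(-1)=24, V_tt(3)=-24.
Saddle points occur where the two diagonal entries have opposite signs: (-4, -1), (-1, 3), (0, -1), (2, 3). Count: 4.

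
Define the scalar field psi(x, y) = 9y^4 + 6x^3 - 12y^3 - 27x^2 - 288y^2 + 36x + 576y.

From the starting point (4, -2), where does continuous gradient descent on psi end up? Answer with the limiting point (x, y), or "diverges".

(2, -4)

psi is separable, so gradient descent decouples: x follows -∂psi/∂x, y follows -∂psi/∂y.
∂psi/∂x = 18(x - 2)(x - 1); at x=4 this is 108, so x decreases.
∂psi/∂y = 36(y - 4)(y - 1)(y + 4); at y=-2 this is 1296, so y decreases.
x converges to its nearest critical value 2 (a local min of the x-part); y converges to -4. The iterate converges to (2, -4).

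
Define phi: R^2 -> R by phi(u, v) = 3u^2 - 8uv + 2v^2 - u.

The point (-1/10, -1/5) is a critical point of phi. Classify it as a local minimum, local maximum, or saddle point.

saddle point

The Hessian of phi is constant: H = [[6, -8], [-8, 4]].
det(H) = 6·4 − (-8)² = -40.
Since det(H) < 0, H is indefinite and the critical point is a saddle point.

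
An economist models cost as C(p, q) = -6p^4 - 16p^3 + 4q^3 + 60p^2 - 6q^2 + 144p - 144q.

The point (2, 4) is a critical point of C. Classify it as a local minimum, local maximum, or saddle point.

The mixed partial ∂²C/∂p∂q is 0, so the Hessian at any point is diag(C_pp, C_qq) = diag(24(-3p^2 - 4p + 5), 12(2q - 1)).
At (2, 4): H = diag(-360, 84).
The eigenvalues have opposite signs, so H is indefinite: a saddle point.

saddle point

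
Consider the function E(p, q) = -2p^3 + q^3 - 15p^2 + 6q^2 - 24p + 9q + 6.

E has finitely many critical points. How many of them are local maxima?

E separates as a function of p plus a function of q, so ∇E=0 decouples.
∂E/∂p = -6(p + 1)(p + 4) = 0 at p ∈ {-4, -1}; ∂E/∂q = 3(q + 1)(q + 3) = 0 at q ∈ {-3, -1}.
The Hessian is diagonal: diag(E_pp, E_qq). Second derivatives: E_pp(-4)=18, E_pp(-1)=-18; E_qq(-3)=-6, E_qq(-1)=6.
Local maxima occur where both diagonal entries negative: (-1, -3). Count: 1.

1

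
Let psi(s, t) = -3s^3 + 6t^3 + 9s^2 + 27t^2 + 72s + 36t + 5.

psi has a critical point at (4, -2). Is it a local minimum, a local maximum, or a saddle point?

local maximum

The mixed partial ∂²psi/∂s∂t is 0, so the Hessian at any point is diag(psi_ss, psi_tt) = diag(18(-s + 1), 18(2t + 3)).
At (4, -2): H = diag(-54, -18).
Both eigenvalues are negative, so H is negative definite: a local maximum.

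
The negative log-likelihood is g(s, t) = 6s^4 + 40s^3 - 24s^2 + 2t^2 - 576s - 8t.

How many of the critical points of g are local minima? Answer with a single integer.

2

g separates as a function of s plus a function of t, so ∇g=0 decouples.
∂g/∂s = 24(s - 2)(s + 3)(s + 4) = 0 at s ∈ {-4, -3, 2}; ∂g/∂t = 4(t - 2) = 0 at t ∈ {2}.
The Hessian is diagonal: diag(g_ss, g_tt). Second derivatives: g_ss(-4)=144, g_ss(-3)=-120, g_ss(2)=720; g_tt(2)=4.
Local minima occur where both diagonal entries positive: (-4, 2), (2, 2). Count: 2.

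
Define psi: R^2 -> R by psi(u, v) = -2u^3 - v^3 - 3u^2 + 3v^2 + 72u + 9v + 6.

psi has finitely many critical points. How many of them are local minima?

psi separates as a function of u plus a function of v, so ∇psi=0 decouples.
∂psi/∂u = -6(u - 3)(u + 4) = 0 at u ∈ {-4, 3}; ∂psi/∂v = -3(v - 3)(v + 1) = 0 at v ∈ {-1, 3}.
The Hessian is diagonal: diag(psi_uu, psi_vv). Second derivatives: psi_uu(-4)=42, psi_uu(3)=-42; psi_vv(-1)=12, psi_vv(3)=-12.
Local minima occur where both diagonal entries positive: (-4, -1). Count: 1.

1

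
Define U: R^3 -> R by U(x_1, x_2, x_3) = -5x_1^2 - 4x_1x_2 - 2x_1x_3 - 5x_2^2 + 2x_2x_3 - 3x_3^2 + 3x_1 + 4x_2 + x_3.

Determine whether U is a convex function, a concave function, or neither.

concave

U is quadratic, so its Hessian is the constant matrix H = [[-10, -4, -2], [-4, -10, 2], [-2, 2, -6]].
Leading principal minors: -10, 84, -392.
Signs alternate −, +, − ⇒ H ≺ 0 ⇒ concave.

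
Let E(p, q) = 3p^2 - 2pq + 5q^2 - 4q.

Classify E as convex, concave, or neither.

convex

E is quadratic, so its Hessian is the constant matrix H = [[6, -2], [-2, 10]].
det(H) = 56, tr(H) = 16.
det(H) > 0 and tr(H) > 0, so H is positive definite everywhere: convex.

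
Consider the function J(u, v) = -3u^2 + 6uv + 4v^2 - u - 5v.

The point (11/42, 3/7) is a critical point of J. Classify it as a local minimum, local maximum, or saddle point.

saddle point

The Hessian of J is constant: H = [[-6, 6], [6, 8]].
det(H) = (-6)·8 − 6² = -84.
Since det(H) < 0, H is indefinite and the critical point is a saddle point.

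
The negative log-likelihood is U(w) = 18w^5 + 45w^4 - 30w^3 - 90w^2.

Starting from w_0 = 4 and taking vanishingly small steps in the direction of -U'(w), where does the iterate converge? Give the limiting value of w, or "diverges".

1

U'(w) = 90w(w - 1)(w + 1)(w + 2), so U'(4) = 32400.
Gradient descent moves in the -U' direction, i.e. w is decreasing.
The nearest critical point in that direction is w = 1, where U'' = 540 > 0 (a local minimum). The iterate converges there.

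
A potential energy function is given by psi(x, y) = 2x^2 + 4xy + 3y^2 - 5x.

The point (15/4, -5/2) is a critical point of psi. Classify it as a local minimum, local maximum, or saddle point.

The Hessian of psi is constant: H = [[4, 4], [4, 6]].
det(H) = 4·6 − 4² = 8.
det(H) > 0 and tr(H) = 10 > 0, so H is positive definite and the point is a local minimum.

local minimum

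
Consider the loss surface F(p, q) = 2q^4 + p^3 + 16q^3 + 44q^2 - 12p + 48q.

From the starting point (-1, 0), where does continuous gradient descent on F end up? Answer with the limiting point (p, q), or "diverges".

(2, -1)

F is separable, so gradient descent decouples: p follows -∂F/∂p, q follows -∂F/∂q.
∂F/∂p = 3(p - 2)(p + 2); at p=-1 this is -9, so p increases.
∂F/∂q = 8(q + 1)(q + 2)(q + 3); at q=0 this is 48, so q decreases.
p converges to its nearest critical value 2 (a local min of the p-part); q converges to -1. The iterate converges to (2, -1).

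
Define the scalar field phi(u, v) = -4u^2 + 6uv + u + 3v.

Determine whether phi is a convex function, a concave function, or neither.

neither

phi is quadratic, so its Hessian is the constant matrix H = [[-8, 6], [6, 0]].
det(H) = -36, tr(H) = -8.
det(H) < 0, so H is indefinite: neither convex nor concave.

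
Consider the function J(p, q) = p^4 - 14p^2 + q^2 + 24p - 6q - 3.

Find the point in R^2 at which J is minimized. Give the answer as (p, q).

J(p,q) separates as A(p) + B(q) − 3, so its minimum is min A + min B − 3.
A'(p) = 4(p - 2)(p - 1)(p + 3) vanishes at p ∈ {-3, 1, 2}; B'(q) = 2q - 6 vanishes at q ∈ {3}.
Local minima of A (where A''>0): A(-3)=-117, A(2)=8. Local minima of B: B(3)=-9.
So the global minimum of J is A(-3) + B(3) − 3 = -117 − 9 − 3 = -129, attained at (-3, 3).

(-3, 3)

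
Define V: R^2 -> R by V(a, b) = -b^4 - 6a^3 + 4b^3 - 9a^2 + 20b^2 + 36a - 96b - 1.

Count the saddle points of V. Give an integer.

V separates as a function of a plus a function of b, so ∇V=0 decouples.
∂V/∂a = -18(a - 1)(a + 2) = 0 at a ∈ {-2, 1}; ∂V/∂b = -4(b - 4)(b - 2)(b + 3) = 0 at b ∈ {-3, 2, 4}.
The Hessian is diagonal: diag(V_aa, V_bb). Second derivatives: V_aa(-2)=54, V_aa(1)=-54; V_bb(-3)=-140, V_bb(2)=40, V_bb(4)=-56.
Saddle points occur where the two diagonal entries have opposite signs: (-2, -3), (-2, 4), (1, 2). Count: 3.

3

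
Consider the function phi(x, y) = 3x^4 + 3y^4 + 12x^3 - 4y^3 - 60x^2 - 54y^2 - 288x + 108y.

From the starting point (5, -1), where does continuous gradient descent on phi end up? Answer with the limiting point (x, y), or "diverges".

(3, -3)

phi is separable, so gradient descent decouples: x follows -∂phi/∂x, y follows -∂phi/∂y.
∂phi/∂x = 12(x - 3)(x + 2)(x + 4); at x=5 this is 1512, so x decreases.
∂phi/∂y = 12(y - 3)(y - 1)(y + 3); at y=-1 this is 192, so y decreases.
x converges to its nearest critical value 3 (a local min of the x-part); y converges to -3. The iterate converges to (3, -3).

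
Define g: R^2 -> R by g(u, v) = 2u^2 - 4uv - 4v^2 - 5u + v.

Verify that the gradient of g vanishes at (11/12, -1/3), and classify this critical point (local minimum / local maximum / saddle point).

∇g = (4u - 4v - 5, -4u - 8v + 1); substituting (11/12, -1/3) gives ∇g = (0, 0), so (11/12, -1/3) is indeed a critical point.
The Hessian of g is constant: H = [[4, -4], [-4, -8]].
det(H) = 4·(-8) − (-4)² = -48.
Since det(H) < 0, H is indefinite and the critical point is a saddle point.

saddle point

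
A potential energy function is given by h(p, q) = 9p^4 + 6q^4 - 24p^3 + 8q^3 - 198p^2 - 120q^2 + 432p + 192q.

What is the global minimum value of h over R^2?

h(p,q) separates as A(p) + B(q), so its minimum is min A + min B.
A'(p) = 36(p - 4)(p - 1)(p + 3) vanishes at p ∈ {-3, 1, 4}; B'(q) = 24(q - 2)(q - 1)(q + 4) vanishes at q ∈ {-4, 1, 2}.
Local minima of A (where A''>0): A(-3)=-1701, A(4)=-672. Local minima of B: B(-4)=-1664, B(2)=64.
So the global minimum of h is A(-3) + B(-4) = -1701 − 1664 = -3365, attained at (-3, -4).

-3365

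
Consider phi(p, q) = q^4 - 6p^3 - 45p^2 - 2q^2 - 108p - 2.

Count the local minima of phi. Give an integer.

2

phi separates as a function of p plus a function of q, so ∇phi=0 decouples.
∂phi/∂p = -18(p + 2)(p + 3) = 0 at p ∈ {-3, -2}; ∂phi/∂q = 4q(q - 1)(q + 1) = 0 at q ∈ {-1, 0, 1}.
The Hessian is diagonal: diag(phi_pp, phi_qq). Second derivatives: phi_pp(-3)=18, phi_pp(-2)=-18; phi_qq(-1)=8, phi_qq(0)=-4, phi_qq(1)=8.
Local minima occur where both diagonal entries positive: (-3, -1), (-3, 1). Count: 2.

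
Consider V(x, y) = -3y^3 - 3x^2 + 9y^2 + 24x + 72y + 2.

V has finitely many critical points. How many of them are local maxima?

V separates as a function of x plus a function of y, so ∇V=0 decouples.
∂V/∂x = -6(x - 4) = 0 at x ∈ {4}; ∂V/∂y = -9(y - 4)(y + 2) = 0 at y ∈ {-2, 4}.
The Hessian is diagonal: diag(V_xx, V_yy). Second derivatives: V_xx(4)=-6; V_yy(-2)=54, V_yy(4)=-54.
Local maxima occur where both diagonal entries negative: (4, 4). Count: 1.

1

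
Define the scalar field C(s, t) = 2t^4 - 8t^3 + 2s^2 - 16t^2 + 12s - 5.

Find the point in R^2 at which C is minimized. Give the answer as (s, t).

(-3, 4)

C(s,t) separates as P(s) + Q(t) − 5, so its minimum is min P + min Q − 5.
P'(s) = 4s + 12 vanishes at s ∈ {-3}; Q'(t) = 8t(t - 4)(t + 1) vanishes at t ∈ {-1, 0, 4}.
Local minima of P (where P''>0): P(-3)=-18. Local minima of Q: Q(-1)=-6, Q(4)=-256.
So the global minimum of C is P(-3) + Q(4) − 5 = -18 − 256 − 5 = -279, attained at (-3, 4).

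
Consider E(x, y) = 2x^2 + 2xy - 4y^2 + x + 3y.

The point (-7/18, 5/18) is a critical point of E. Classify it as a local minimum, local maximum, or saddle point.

saddle point

The Hessian of E is constant: H = [[4, 2], [2, -8]].
det(H) = 4·(-8) − 2² = -36.
Since det(H) < 0, H is indefinite and the critical point is a saddle point.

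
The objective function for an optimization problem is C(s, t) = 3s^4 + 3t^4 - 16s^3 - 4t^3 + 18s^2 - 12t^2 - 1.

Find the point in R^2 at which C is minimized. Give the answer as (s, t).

C(s,t) separates as P(s) + Q(t) − 1, so its minimum is min P + min Q − 1.
P'(s) = 12s(s - 3)(s - 1) vanishes at s ∈ {0, 1, 3}; Q'(t) = 12t(t - 2)(t + 1) vanishes at t ∈ {-1, 0, 2}.
Local minima of P (where P''>0): P(0)=0, P(3)=-27. Local minima of Q: Q(-1)=-5, Q(2)=-32.
So the global minimum of C is P(3) + Q(2) − 1 = -27 − 32 − 1 = -60, attained at (3, 2).

(3, 2)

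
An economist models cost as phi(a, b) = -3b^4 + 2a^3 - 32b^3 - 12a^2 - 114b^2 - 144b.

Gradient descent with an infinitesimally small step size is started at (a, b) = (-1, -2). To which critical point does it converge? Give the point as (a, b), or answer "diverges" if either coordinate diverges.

phi is separable, so gradient descent decouples: a follows -∂phi/∂a, b follows -∂phi/∂b.
∂phi/∂a = 6a(a - 4); at a=-1 this is 30, so a decreases.
∂phi/∂b = -12(b + 1)(b + 3)(b + 4); at b=-2 this is 24, so b decreases.
The a-coordinate has no critical point in that direction and runs off to infinity.

diverges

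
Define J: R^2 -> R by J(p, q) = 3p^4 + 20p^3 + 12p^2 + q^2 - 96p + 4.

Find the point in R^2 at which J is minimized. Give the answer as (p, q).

J(p,q) separates as A(p) + B(q) + 4, so its minimum is min A + min B + 4.
A'(p) = 12(p - 1)(p + 2)(p + 4) vanishes at p ∈ {-4, -2, 1}; B'(q) = 2q vanishes at q ∈ {0}.
Local minima of A (where A''>0): A(-4)=64, A(1)=-61. Local minima of B: B(0)=0.
So the global minimum of J is A(1) + B(0) + 4 = -61 + 0 + 4 = -57, attained at (1, 0).

(1, 0)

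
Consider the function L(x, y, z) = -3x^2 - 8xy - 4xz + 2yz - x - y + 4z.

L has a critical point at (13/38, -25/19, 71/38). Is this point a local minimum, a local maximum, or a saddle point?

saddle point

The Hessian is constant: H = [[-6, -8, -4], [-8, 0, 2], [-4, 2, 0]].
Leading principal minors: Δ₁ = -6, Δ₂ = -64, Δ₃ = 152.
The minors fit neither the all-positive nor the alternating-sign pattern, so H is indefinite: a saddle point.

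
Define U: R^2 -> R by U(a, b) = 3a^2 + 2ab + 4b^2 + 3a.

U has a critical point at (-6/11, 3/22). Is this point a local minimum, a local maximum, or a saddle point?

The Hessian of U is constant: H = [[6, 2], [2, 8]].
det(H) = 6·8 − 2² = 44.
det(H) > 0 and tr(H) = 14 > 0, so H is positive definite and the point is a local minimum.

local minimum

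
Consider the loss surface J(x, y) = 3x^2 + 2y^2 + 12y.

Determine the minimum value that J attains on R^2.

-18

J(x,y) separates as P(x) + Q(y), so its minimum is min P + min Q.
P'(x) = 6x vanishes at x ∈ {0}; Q'(y) = 4y + 12 vanishes at y ∈ {-3}.
Local minima of P (where P''>0): P(0)=0. Local minima of Q: Q(-3)=-18.
So the global minimum of J is P(0) + Q(-3) = 0 − 18 = -18, attained at (0, -3).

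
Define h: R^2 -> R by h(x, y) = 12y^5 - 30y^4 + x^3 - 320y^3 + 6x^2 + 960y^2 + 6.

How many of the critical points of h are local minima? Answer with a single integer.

2

h separates as a function of x plus a function of y, so ∇h=0 decouples.
∂h/∂x = 3x(x + 4) = 0 at x ∈ {-4, 0}; ∂h/∂y = 60y(y - 4)(y - 2)(y + 4) = 0 at y ∈ {-4, 0, 2, 4}.
The Hessian is diagonal: diag(h_xx, h_yy). Second derivatives: h_xx(-4)=-12, h_xx(0)=12; h_yy(-4)=-11520, h_yy(0)=1920, h_yy(2)=-1440, h_yy(4)=3840.
Local minima occur where both diagonal entries positive: (0, 0), (0, 4). Count: 2.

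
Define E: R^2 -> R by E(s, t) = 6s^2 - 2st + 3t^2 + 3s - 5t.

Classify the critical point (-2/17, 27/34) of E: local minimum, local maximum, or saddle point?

local minimum

The Hessian of E is constant: H = [[12, -2], [-2, 6]].
det(H) = 12·6 − (-2)² = 68.
det(H) > 0 and tr(H) = 18 > 0, so H is positive definite and the point is a local minimum.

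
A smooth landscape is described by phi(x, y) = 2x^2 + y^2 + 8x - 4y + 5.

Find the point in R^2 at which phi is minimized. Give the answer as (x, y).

phi(x,y) separates as P(x) + Q(y) + 5, so its minimum is min P + min Q + 5.
P'(x) = 4x + 8 vanishes at x ∈ {-2}; Q'(y) = 2y - 4 vanishes at y ∈ {2}.
Local minima of P (where P''>0): P(-2)=-8. Local minima of Q: Q(2)=-4.
So the global minimum of phi is P(-2) + Q(2) + 5 = -8 − 4 + 5 = -7, attained at (-2, 2).

(-2, 2)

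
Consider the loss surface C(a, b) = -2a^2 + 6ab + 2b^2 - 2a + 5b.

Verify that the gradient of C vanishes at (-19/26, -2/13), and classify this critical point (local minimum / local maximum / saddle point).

∇C = (-4a + 6b - 2, 6a + 4b + 5); substituting (-19/26, -2/13) gives ∇C = (0, 0), so (-19/26, -2/13) is indeed a critical point.
The Hessian of C is constant: H = [[-4, 6], [6, 4]].
det(H) = (-4)·4 − 6² = -52.
Since det(H) < 0, H is indefinite and the critical point is a saddle point.

saddle point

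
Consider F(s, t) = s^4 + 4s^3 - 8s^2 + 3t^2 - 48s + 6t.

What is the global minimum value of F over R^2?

-83

F(s,t) separates as P(s) + Q(t), so its minimum is min P + min Q.
P'(s) = 4(s - 2)(s + 2)(s + 3) vanishes at s ∈ {-3, -2, 2}; Q'(t) = 6(t + 1) vanishes at t ∈ {-1}.
Local minima of P (where P''>0): P(-3)=45, P(2)=-80. Local minima of Q: Q(-1)=-3.
So the global minimum of F is P(2) + Q(-1) = -80 − 3 = -83, attained at (2, -1).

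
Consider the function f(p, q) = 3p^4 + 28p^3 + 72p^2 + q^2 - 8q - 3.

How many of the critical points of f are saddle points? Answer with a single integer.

f separates as a function of p plus a function of q, so ∇f=0 decouples.
∂f/∂p = 12p(p + 3)(p + 4) = 0 at p ∈ {-4, -3, 0}; ∂f/∂q = 2(q - 4) = 0 at q ∈ {4}.
The Hessian is diagonal: diag(f_pp, f_qq). Second derivatives: f_pp(-4)=48, f_pp(-3)=-36, f_pp(0)=144; f_qq(4)=2.
Saddle points occur where the two diagonal entries have opposite signs: (-3, 4). Count: 1.

1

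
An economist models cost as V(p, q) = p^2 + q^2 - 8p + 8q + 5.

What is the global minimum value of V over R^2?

-27

V(p,q) separates as A(p) + B(q) + 5, so its minimum is min A + min B + 5.
A'(p) = 2p - 8 vanishes at p ∈ {4}; B'(q) = 2q + 8 vanishes at q ∈ {-4}.
Local minima of A (where A''>0): A(4)=-16. Local minima of B: B(-4)=-16.
So the global minimum of V is A(4) + B(-4) + 5 = -16 − 16 + 5 = -27, attained at (4, -4).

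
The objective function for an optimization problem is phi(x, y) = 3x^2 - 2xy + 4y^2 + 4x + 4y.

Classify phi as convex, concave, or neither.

convex

phi is quadratic, so its Hessian is the constant matrix H = [[6, -2], [-2, 8]].
det(H) = 44, tr(H) = 14.
det(H) > 0 and tr(H) > 0, so H is positive definite everywhere: convex.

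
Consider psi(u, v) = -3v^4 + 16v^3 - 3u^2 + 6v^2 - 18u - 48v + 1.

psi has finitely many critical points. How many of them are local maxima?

2

psi separates as a function of u plus a function of v, so ∇psi=0 decouples.
∂psi/∂u = -6(u + 3) = 0 at u ∈ {-3}; ∂psi/∂v = -12(v - 4)(v - 1)(v + 1) = 0 at v ∈ {-1, 1, 4}.
The Hessian is diagonal: diag(psi_uu, psi_vv). Second derivatives: psi_uu(-3)=-6; psi_vv(-1)=-120, psi_vv(1)=72, psi_vv(4)=-180.
Local maxima occur where both diagonal entries negative: (-3, -1), (-3, 4). Count: 2.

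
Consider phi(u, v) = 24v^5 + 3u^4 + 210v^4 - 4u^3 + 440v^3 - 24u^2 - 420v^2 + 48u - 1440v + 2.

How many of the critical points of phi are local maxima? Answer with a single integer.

2

phi separates as a function of u plus a function of v, so ∇phi=0 decouples.
∂phi/∂u = 12(u - 2)(u - 1)(u + 2) = 0 at u ∈ {-2, 1, 2}; ∂phi/∂v = 120(v - 1)(v + 1)(v + 3)(v + 4) = 0 at v ∈ {-4, -3, -1, 1}.
The Hessian is diagonal: diag(phi_uu, phi_vv). Second derivatives: phi_uu(-2)=144, phi_uu(1)=-36, phi_uu(2)=48; phi_vv(-4)=-1800, phi_vv(-3)=960, phi_vv(-1)=-1440, phi_vv(1)=4800.
Local maxima occur where both diagonal entries negative: (1, -4), (1, -1). Count: 2.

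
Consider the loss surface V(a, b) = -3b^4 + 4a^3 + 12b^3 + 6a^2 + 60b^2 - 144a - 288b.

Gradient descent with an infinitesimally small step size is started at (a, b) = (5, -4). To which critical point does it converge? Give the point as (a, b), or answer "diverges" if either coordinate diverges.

diverges

V is separable, so gradient descent decouples: a follows -∂V/∂a, b follows -∂V/∂b.
∂V/∂a = 12(a - 3)(a + 4); at a=5 this is 216, so a decreases.
∂V/∂b = -12(b - 4)(b - 2)(b + 3); at b=-4 this is 576, so b decreases.
The b-coordinate has no critical point in that direction and runs off to infinity.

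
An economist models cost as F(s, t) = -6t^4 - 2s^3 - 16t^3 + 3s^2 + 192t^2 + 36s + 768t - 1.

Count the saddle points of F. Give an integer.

F separates as a function of s plus a function of t, so ∇F=0 decouples.
∂F/∂s = -6(s - 3)(s + 2) = 0 at s ∈ {-2, 3}; ∂F/∂t = -24(t - 4)(t + 2)(t + 4) = 0 at t ∈ {-4, -2, 4}.
The Hessian is diagonal: diag(F_ss, F_tt). Second derivatives: F_ss(-2)=30, F_ss(3)=-30; F_tt(-4)=-384, F_tt(-2)=288, F_tt(4)=-1152.
Saddle points occur where the two diagonal entries have opposite signs: (-2, -4), (-2, 4), (3, -2). Count: 3.

3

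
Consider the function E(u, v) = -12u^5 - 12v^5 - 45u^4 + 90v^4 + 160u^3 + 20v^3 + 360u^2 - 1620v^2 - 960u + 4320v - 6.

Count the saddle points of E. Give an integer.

E separates as a function of u plus a function of v, so ∇E=0 decouples.
∂E/∂u = -60(u - 2)(u - 1)(u + 2)(u + 4) = 0 at u ∈ {-4, -2, 1, 2}; ∂E/∂v = -60(v - 4)(v - 3)(v - 2)(v + 3) = 0 at v ∈ {-3, 2, 3, 4}.
The Hessian is diagonal: diag(E_uu, E_vv). Second derivatives: E_uu(-4)=3600, E_uu(-2)=-1440, E_uu(1)=900, E_uu(2)=-1440; E_vv(-3)=12600, E_vv(2)=-600, E_vv(3)=360, E_vv(4)=-840.
Saddle points occur where the two diagonal entries have opposite signs: (-4, 2), (-4, 4), (-2, -3), (-2, 3), (1, 2), (1, 4), (2, -3), (2, 3). Count: 8.

8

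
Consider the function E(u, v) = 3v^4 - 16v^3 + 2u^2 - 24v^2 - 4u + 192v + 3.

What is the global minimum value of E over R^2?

-303

E(u,v) separates as P(u) + Q(v) + 3, so its minimum is min P + min Q + 3.
P'(u) = 4u - 4 vanishes at u ∈ {1}; Q'(v) = 12(v - 4)(v - 2)(v + 2) vanishes at v ∈ {-2, 2, 4}.
Local minima of P (where P''>0): P(1)=-2. Local minima of Q: Q(-2)=-304, Q(4)=128.
So the global minimum of E is P(1) + Q(-2) + 3 = -2 − 304 + 3 = -303, attained at (1, -2).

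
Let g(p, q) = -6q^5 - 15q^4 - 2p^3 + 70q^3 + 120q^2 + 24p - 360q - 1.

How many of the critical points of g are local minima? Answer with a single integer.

2

g separates as a function of p plus a function of q, so ∇g=0 decouples.
∂g/∂p = -6(p - 2)(p + 2) = 0 at p ∈ {-2, 2}; ∂g/∂q = -30(q - 2)(q - 1)(q + 2)(q + 3) = 0 at q ∈ {-3, -2, 1, 2}.
The Hessian is diagonal: diag(g_pp, g_qq). Second derivatives: g_pp(-2)=24, g_pp(2)=-24; g_qq(-3)=600, g_qq(-2)=-360, g_qq(1)=360, g_qq(2)=-600.
Local minima occur where both diagonal entries positive: (-2, -3), (-2, 1). Count: 2.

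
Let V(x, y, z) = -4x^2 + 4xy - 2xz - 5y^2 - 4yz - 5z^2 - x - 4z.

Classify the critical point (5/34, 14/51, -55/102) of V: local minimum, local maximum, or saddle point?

local maximum

The Hessian is constant: H = [[-8, 4, -2], [4, -10, -4], [-2, -4, -10]].
Leading principal minors: Δ₁ = -8, Δ₂ = 64, Δ₃ = -408.
The minors alternate sign starting negative (−, +, −), so H is negative definite: a local maximum.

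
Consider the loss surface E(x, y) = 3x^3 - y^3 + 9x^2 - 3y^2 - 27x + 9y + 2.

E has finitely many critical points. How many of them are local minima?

E separates as a function of x plus a function of y, so ∇E=0 decouples.
∂E/∂x = 9(x - 1)(x + 3) = 0 at x ∈ {-3, 1}; ∂E/∂y = -3(y - 1)(y + 3) = 0 at y ∈ {-3, 1}.
The Hessian is diagonal: diag(E_xx, E_yy). Second derivatives: E_xx(-3)=-36, E_xx(1)=36; E_yy(-3)=12, E_yy(1)=-12.
Local minima occur where both diagonal entries positive: (1, -3). Count: 1.

1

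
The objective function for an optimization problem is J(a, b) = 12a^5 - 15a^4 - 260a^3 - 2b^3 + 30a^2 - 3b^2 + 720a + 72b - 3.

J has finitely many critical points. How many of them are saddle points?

J separates as a function of a plus a function of b, so ∇J=0 decouples.
∂J/∂a = 60(a - 4)(a - 1)(a + 1)(a + 3) = 0 at a ∈ {-3, -1, 1, 4}; ∂J/∂b = -6(b - 3)(b + 4) = 0 at b ∈ {-4, 3}.
The Hessian is diagonal: diag(J_aa, J_bb). Second derivatives: J_aa(-3)=-3360, J_aa(-1)=1200, J_aa(1)=-1440, J_aa(4)=6300; J_bb(-4)=42, J_bb(3)=-42.
Saddle points occur where the two diagonal entries have opposite signs: (-3, -4), (-1, 3), (1, -4), (4, 3). Count: 4.

4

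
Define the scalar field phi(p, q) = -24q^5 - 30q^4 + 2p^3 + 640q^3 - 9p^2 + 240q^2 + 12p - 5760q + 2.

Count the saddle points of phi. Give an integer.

4

phi separates as a function of p plus a function of q, so ∇phi=0 decouples.
∂phi/∂p = 6(p - 2)(p - 1) = 0 at p ∈ {1, 2}; ∂phi/∂q = -120(q - 3)(q - 2)(q + 2)(q + 4) = 0 at q ∈ {-4, -2, 2, 3}.
The Hessian is diagonal: diag(phi_pp, phi_qq). Second derivatives: phi_pp(1)=-6, phi_pp(2)=6; phi_qq(-4)=10080, phi_qq(-2)=-4800, phi_qq(2)=2880, phi_qq(3)=-4200.
Saddle points occur where the two diagonal entries have opposite signs: (1, -4), (1, 2), (2, -2), (2, 3). Count: 4.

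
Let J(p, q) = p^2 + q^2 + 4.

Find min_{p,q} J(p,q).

J(p,q) separates as A(p) + B(q) + 4, so its minimum is min A + min B + 4.
A'(p) = 2p vanishes at p ∈ {0}; B'(q) = 2q vanishes at q ∈ {0}.
Local minima of A (where A''>0): A(0)=0. Local minima of B: B(0)=0.
So the global minimum of J is A(0) + B(0) + 4 = 0 + 0 + 4 = 4, attained at (0, 0).

4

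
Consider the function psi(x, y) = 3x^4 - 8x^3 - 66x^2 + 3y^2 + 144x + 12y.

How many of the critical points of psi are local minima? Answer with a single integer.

psi separates as a function of x plus a function of y, so ∇psi=0 decouples.
∂psi/∂x = 12(x - 4)(x - 1)(x + 3) = 0 at x ∈ {-3, 1, 4}; ∂psi/∂y = 6(y + 2) = 0 at y ∈ {-2}.
The Hessian is diagonal: diag(psi_xx, psi_yy). Second derivatives: psi_xx(-3)=336, psi_xx(1)=-144, psi_xx(4)=252; psi_yy(-2)=6.
Local minima occur where both diagonal entries positive: (-3, -2), (4, -2). Count: 2.

2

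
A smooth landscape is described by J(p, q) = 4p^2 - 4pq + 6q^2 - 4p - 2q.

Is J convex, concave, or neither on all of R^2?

convex

J is quadratic, so its Hessian is the constant matrix H = [[8, -4], [-4, 12]].
det(H) = 80, tr(H) = 20.
det(H) > 0 and tr(H) > 0, so H is positive definite everywhere: convex.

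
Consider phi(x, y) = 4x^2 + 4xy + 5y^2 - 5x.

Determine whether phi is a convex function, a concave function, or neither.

phi is quadratic, so its Hessian is the constant matrix H = [[8, 4], [4, 10]].
det(H) = 64, tr(H) = 18.
det(H) > 0 and tr(H) > 0, so H is positive definite everywhere: convex.

convex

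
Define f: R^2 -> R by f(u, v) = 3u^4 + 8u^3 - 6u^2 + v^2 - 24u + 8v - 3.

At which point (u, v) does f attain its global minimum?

f(u,v) separates as P(u) + Q(v) − 3, so its minimum is min P + min Q − 3.
P'(u) = 12(u - 1)(u + 1)(u + 2) vanishes at u ∈ {-2, -1, 1}; Q'(v) = 2v + 8 vanishes at v ∈ {-4}.
Local minima of P (where P''>0): P(-2)=8, P(1)=-19. Local minima of Q: Q(-4)=-16.
So the global minimum of f is P(1) + Q(-4) − 3 = -19 − 16 − 3 = -38, attained at (1, -4).

(1, -4)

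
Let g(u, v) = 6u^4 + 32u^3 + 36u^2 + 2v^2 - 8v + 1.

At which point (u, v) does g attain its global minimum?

g(u,v) separates as P(u) + Q(v) + 1, so its minimum is min P + min Q + 1.
P'(u) = 24u(u + 1)(u + 3) vanishes at u ∈ {-3, -1, 0}; Q'(v) = 4v - 8 vanishes at v ∈ {2}.
Local minima of P (where P''>0): P(-3)=-54, P(0)=0. Local minima of Q: Q(2)=-8.
So the global minimum of g is P(-3) + Q(2) + 1 = -54 − 8 + 1 = -61, attained at (-3, 2).

(-3, 2)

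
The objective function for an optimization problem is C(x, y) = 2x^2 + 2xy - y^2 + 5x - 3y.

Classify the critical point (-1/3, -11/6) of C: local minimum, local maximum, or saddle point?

The Hessian of C is constant: H = [[4, 2], [2, -2]].
det(H) = 4·(-2) − 2² = -12.
Since det(H) < 0, H is indefinite and the critical point is a saddle point.

saddle point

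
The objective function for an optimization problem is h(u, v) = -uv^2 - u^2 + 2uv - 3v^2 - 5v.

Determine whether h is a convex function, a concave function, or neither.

neither

The term -uv^2 is cubic, so the Hessian is not constant.
∂²h/∂v² = -2u - 6, which takes both signs as u varies (negative for sufficiently large u). A diagonal entry of the Hessian changing sign means the Hessian is neither positive- nor negative-semidefinite on all of R^2.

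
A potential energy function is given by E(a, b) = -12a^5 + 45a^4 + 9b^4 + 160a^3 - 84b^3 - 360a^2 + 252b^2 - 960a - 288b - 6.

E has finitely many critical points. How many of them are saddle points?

E separates as a function of a plus a function of b, so ∇E=0 decouples.
∂E/∂a = -60(a - 4)(a - 2)(a + 1)(a + 2) = 0 at a ∈ {-2, -1, 2, 4}; ∂E/∂b = 36(b - 4)(b - 2)(b - 1) = 0 at b ∈ {1, 2, 4}.
The Hessian is diagonal: diag(E_aa, E_bb). Second derivatives: E_aa(-2)=1440, E_aa(-1)=-900, E_aa(2)=1440, E_aa(4)=-3600; E_bb(1)=108, E_bb(2)=-72, E_bb(4)=216.
Saddle points occur where the two diagonal entries have opposite signs: (-2, 2), (-1, 1), (-1, 4), (2, 2), (4, 1), (4, 4). Count: 6.

6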